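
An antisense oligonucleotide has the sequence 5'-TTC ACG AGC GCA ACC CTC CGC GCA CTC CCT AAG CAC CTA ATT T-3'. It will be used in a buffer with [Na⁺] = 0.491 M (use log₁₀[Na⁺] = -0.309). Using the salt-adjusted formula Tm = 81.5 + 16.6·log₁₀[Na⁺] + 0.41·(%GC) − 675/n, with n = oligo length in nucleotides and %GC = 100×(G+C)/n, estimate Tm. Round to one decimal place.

Length n = 43. T=9, G=6, A=10, C=18
G+C = 24, so %GC = 24/43 × 100 = 55.814%
Salt term: 16.6 × (-0.309) = -5.129
GC term: 0.41 × 55.814 = 22.884; length term: −675/43 = −15.698
Tm = 81.5 + (-5.129) + 22.884 − 15.698 = 83.557 → 83.6°C

83.6°C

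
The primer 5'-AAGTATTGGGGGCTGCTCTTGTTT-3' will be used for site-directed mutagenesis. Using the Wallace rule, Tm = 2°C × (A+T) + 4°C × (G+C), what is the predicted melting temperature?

70°C

Counting bases: A=3, T=10, C=3, G=8
AT pairs contribute 13, GC pairs contribute 11.
Tm = 2(13) + 4(11) = 26 + 44 = 70°C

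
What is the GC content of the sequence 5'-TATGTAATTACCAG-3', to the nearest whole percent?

G=2, A=5, C=2, T=5
G+C = 2 + 2 = 4 out of 14 bases
%GC = 4/14 × 100 = 28.57% ≈ 29%

29%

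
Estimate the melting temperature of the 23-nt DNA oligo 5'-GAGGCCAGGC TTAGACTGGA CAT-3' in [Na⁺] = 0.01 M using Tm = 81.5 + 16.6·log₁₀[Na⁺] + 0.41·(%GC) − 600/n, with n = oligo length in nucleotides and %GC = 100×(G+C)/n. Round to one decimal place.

Length n = 23. Counting bases: G=8, A=6, C=5, T=4
G+C = 13, so %GC = 13/23 × 100 = 56.522%
Salt term: 16.6 × (-2) = -33.2
GC term: 0.41 × 56.522 = 23.174; length term: −600/23 = −26.087
Tm = 81.5 + (-33.2) + 23.174 − 26.087 = 45.387 → 45.4°C

45.4°C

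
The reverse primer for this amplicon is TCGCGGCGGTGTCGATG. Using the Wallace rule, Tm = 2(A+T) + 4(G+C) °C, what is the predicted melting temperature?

58°C

Scanning the sequence gives G=8, T=4, A=1, C=4.
A+T = 5, G+C = 12
Tm = 4·12 + 2·5 = 48 + 10 = 58°C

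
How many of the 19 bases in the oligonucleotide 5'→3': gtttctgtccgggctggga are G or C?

Counting bases: C=4, T=6, A=1, G=8
Total G or C: 8 + 4 = 12

12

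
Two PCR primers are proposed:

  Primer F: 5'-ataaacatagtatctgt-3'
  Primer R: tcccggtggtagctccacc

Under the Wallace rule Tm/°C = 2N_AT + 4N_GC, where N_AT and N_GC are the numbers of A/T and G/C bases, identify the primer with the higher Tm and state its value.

Primer F: A+T=13, G+C=4 → Tm = 2(13)+4(4) = 42°C
Primer R: A+T=6, G+C=13 → Tm = 2(6)+4(13) = 64°C
42°C vs 64°C → primer R is higher.

Primer R, 64°C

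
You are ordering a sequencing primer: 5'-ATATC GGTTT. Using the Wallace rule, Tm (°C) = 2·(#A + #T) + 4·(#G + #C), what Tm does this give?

Scanning the sequence gives T=5, A=2, C=1, G=2.
AT pairs contribute 7, GC pairs contribute 3.
Tm = 2(7) + 4(3) = 14 + 12 = 26°C

26°C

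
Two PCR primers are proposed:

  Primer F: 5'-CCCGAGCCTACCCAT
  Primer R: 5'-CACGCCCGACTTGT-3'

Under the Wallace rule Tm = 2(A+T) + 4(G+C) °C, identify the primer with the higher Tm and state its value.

Primer F, 50°C

Primer F: A+T=5, G+C=10 → Tm = 2(5)+4(10) = 50°C
Primer R: A+T=5, G+C=9 → Tm = 2(5)+4(9) = 46°C
50°C vs 46°C → primer F is higher.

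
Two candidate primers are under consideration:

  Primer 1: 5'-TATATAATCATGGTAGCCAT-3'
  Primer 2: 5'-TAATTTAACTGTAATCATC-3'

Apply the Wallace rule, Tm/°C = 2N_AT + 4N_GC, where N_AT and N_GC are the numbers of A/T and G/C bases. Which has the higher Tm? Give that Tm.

Primer 1: A+T=14, G+C=6 → Tm = 2(14)+4(6) = 52°C
Primer 2: A+T=15, G+C=4 → Tm = 2(15)+4(4) = 46°C
52°C vs 46°C → primer 1 is higher.

Primer 1, 52°C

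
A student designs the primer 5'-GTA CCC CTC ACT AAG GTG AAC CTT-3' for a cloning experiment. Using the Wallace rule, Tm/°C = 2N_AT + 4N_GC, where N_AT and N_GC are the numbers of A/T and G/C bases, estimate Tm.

72°C

G=4, T=6, A=6, C=8
A+T = 12, G+C = 12
Tm = 2×12 + 4×12 = 72°C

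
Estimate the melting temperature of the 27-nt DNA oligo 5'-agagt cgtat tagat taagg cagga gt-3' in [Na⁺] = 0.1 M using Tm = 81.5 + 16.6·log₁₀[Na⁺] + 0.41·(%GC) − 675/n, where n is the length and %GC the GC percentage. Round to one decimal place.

56.6°C

Length n = 27. Base counts: C=2, G=9, T=7, A=9
G+C = 11, so %GC = 11/27 × 100 = 40.741%
Salt term: 16.6 × (-1) = -16.6
GC term: 0.41 × 40.741 = 16.704; length term: −675/27 = −25
Tm = 81.5 + (-16.6) + 16.704 − 25 = 56.604 → 56.6°C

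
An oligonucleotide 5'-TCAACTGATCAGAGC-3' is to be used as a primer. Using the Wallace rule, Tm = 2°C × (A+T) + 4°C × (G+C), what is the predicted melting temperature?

G=3, A=5, T=3, C=4
AT pairs contribute 8, GC pairs contribute 7.
Tm = 2×8 + 4×7 = 44°C

44°C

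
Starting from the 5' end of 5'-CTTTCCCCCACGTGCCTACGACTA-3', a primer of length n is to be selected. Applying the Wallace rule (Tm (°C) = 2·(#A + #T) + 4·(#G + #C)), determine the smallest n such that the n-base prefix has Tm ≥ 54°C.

n = 16

First 15 bases: CTTTCCCCCACGTGC → Tm = 50°C (< 54°C)
First 16 bases: CTTTCCCCCACGTGCC → Tm = 54°C (≥ 54°C)
Since every base adds ≥2°C, Tm only increases with n, so the threshold is first crossed at n = 16.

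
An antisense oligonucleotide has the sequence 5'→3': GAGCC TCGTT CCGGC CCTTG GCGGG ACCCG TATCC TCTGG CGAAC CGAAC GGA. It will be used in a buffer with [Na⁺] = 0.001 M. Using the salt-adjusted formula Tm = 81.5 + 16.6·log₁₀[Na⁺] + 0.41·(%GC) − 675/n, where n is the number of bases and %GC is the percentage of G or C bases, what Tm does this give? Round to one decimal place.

Length n = 53. Base counts: C=19, G=17, A=8, T=9
G+C = 36, so %GC = 36/53 × 100 = 67.925%
Salt term: 16.6 × (-3) = -49.8
GC term: 0.41 × 67.925 = 27.849; length term: −675/53 = −12.736
Tm = 81.5 + (-49.8) + 27.849 − 12.736 = 46.813 → 46.8°C

46.8°C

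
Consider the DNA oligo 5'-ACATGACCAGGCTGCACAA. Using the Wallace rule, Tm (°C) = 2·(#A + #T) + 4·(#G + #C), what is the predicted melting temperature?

Counting bases: G=4, A=7, C=6, T=2
So N_AT = 9 and N_GC = 10.
Tm = 2×9 + 4×10 = 58°C

58°C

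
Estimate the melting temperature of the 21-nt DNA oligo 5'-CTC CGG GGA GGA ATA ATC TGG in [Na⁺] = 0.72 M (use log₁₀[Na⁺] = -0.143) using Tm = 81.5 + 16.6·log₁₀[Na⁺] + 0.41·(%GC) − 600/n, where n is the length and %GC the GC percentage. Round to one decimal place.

74.0°C

Length n = 21. C=4, T=4, A=5, G=8
G+C = 12, so %GC = 12/21 × 100 = 57.143%
Salt term: 16.6 × (-0.143) = -2.374
GC term: 0.41 × 57.143 = 23.429; length term: −600/21 = −28.571
Tm = 81.5 + (-2.374) + 23.429 − 28.571 = 73.984 → 74.0°C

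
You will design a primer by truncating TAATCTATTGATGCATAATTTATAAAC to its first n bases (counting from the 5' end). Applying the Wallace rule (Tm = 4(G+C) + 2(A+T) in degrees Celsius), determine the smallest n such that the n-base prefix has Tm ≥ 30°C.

First 12 bases: TAATCTATTGAT → Tm = 28°C (< 30°C)
First 13 bases: TAATCTATTGATG → Tm = 32°C (≥ 30°C)
Since every base adds ≥2°C, Tm only increases with n, so the threshold is first crossed at n = 13.

n = 13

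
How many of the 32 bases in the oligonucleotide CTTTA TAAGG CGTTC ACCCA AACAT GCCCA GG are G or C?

Scanning the sequence gives G=6, C=10, T=7, A=9.
G+C = 6 + 10 = 16

16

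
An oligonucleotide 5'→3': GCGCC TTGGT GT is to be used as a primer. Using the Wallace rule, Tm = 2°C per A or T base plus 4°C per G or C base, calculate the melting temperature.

40°C

T=4, C=3, G=5, A=0
AT pairs contribute 4, GC pairs contribute 8.
Tm = 4·8 + 2·4 = 32 + 8 = 40°C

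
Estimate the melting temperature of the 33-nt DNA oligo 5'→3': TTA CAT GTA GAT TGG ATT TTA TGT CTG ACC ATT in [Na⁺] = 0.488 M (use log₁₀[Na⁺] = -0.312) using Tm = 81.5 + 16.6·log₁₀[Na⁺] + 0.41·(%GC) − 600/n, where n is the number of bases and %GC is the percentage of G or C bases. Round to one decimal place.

Length n = 33. Scanning the sequence gives A=8, G=6, C=4, T=15.
G+C = 10, so %GC = 10/33 × 100 = 30.303%
Salt term: 16.6 × (-0.312) = -5.179
GC term: 0.41 × 30.303 = 12.424; length term: −600/33 = −18.182
Tm = 81.5 + (-5.179) + 12.424 − 18.182 = 70.563 → 70.6°C

70.6°C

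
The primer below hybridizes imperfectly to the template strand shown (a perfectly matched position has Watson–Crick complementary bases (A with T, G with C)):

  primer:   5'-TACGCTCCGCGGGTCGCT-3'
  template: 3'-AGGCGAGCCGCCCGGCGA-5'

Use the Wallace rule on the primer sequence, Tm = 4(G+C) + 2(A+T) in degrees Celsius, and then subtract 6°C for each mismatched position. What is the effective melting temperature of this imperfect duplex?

44°C

Primer base counts: A=1, T=4, G=6, C=7 → A+T=5, G+C=13
Perfect-match Tm = 2(5) + 4(13) = 10 + 52 = 62°C
Mismatches (positions where the bases are not complementary): 3 (at positions 2, 8, 14)
Effective Tm = 62 − 3×6 = 62 − 18 = 44°C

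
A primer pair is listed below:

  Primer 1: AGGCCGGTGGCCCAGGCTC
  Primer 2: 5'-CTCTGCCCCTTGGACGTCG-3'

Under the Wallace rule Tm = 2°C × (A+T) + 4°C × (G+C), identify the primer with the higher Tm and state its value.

Primer 1, 68°C

Primer 1: A+T=4, G+C=15 → Tm = 2(4)+4(15) = 68°C
Primer 2: A+T=6, G+C=13 → Tm = 2(6)+4(13) = 64°C
68°C vs 64°C → primer 1 is higher.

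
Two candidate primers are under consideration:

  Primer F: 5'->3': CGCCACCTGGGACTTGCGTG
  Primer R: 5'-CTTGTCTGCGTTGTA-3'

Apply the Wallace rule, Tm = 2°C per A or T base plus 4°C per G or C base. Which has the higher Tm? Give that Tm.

Primer F: A+T=6, G+C=14 → Tm = 2(6)+4(14) = 68°C
Primer R: A+T=8, G+C=7 → Tm = 2(8)+4(7) = 44°C
68°C vs 44°C → primer F is higher.

Primer F, 68°C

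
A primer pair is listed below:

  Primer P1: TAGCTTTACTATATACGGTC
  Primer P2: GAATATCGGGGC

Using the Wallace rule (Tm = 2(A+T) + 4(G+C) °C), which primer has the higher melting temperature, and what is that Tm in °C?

Primer P1: A+T=13, G+C=7 → Tm = 2(13)+4(7) = 54°C
Primer P2: A+T=5, G+C=7 → Tm = 2(5)+4(7) = 38°C
54°C vs 38°C → primer P1 is higher.

Primer P1, 54°C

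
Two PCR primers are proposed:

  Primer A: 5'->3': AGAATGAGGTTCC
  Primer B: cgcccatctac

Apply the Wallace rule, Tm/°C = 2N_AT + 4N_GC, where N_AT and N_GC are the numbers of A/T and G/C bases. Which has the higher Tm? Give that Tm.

Primer A, 38°C

Primer A: A+T=7, G+C=6 → Tm = 2(7)+4(6) = 38°C
Primer B: A+T=4, G+C=7 → Tm = 2(4)+4(7) = 36°C
38°C vs 36°C → primer A is higher.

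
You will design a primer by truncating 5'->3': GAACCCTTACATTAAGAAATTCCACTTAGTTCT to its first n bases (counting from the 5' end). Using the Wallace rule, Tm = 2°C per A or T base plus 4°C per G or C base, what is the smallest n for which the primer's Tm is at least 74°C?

n = 28

First 27 bases: GAACCCTTACATTAAGAAATTCCACTT → Tm = 72°C (< 74°C)
First 28 bases: GAACCCTTACATTAAGAAATTCCACTTA → Tm = 74°C (≥ 74°C)
Each additional base adds 2°C (A/T) or 4°C (G/C), so Tm is non-decreasing in n; n = 28 is the first length to reach 74°C.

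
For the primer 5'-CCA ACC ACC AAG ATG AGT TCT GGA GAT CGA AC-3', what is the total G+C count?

Base counts: A=11, T=5, G=7, C=9
Total G or C: 7 + 9 = 16

16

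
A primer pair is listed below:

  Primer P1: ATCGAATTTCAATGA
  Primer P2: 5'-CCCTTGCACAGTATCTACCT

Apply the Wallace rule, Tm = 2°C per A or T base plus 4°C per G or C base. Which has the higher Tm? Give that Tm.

Primer P1: A+T=11, G+C=4 → Tm = 2(11)+4(4) = 38°C
Primer P2: A+T=10, G+C=10 → Tm = 2(10)+4(10) = 60°C
38°C vs 60°C → primer P2 is higher.

Primer P2, 60°C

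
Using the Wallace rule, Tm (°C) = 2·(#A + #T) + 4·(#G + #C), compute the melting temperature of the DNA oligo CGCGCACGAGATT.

42°C

Counting bases: G=4, T=2, A=3, C=4
So N_AT = 5 and N_GC = 8.
Tm = 2(5) + 4(8) = 10 + 32 = 42°C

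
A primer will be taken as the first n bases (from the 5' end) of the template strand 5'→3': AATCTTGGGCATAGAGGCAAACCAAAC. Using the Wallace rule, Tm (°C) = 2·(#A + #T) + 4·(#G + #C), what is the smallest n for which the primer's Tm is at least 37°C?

First 13 bases: AATCTTGGGCATA → Tm = 36°C (< 37°C)
First 14 bases: AATCTTGGGCATAG → Tm = 40°C (≥ 37°C)
Since every base adds ≥2°C, Tm only increases with n, so the threshold is first crossed at n = 14.

n = 14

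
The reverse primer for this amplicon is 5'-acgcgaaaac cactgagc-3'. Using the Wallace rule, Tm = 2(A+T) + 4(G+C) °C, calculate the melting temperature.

T=1, C=6, G=4, A=7
AT pairs contribute 8, GC pairs contribute 10.
Tm = 2(8) + 4(10) = 16 + 40 = 56°C

56°C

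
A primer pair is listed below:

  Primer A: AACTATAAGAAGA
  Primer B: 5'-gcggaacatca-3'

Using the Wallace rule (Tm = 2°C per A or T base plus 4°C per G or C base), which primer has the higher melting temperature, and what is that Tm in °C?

Primer A: A+T=10, G+C=3 → Tm = 2(10)+4(3) = 32°C
Primer B: A+T=5, G+C=6 → Tm = 2(5)+4(6) = 34°C
32°C vs 34°C → primer B is higher.

Primer B, 34°C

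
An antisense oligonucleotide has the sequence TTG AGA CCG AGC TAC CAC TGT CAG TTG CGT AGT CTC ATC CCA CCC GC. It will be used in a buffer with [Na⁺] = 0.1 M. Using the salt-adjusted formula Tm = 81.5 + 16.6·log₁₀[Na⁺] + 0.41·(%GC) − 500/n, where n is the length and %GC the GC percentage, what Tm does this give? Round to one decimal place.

Length n = 47. Counting bases: C=17, T=11, A=9, G=10
G+C = 27, so %GC = 27/47 × 100 = 57.447%
Salt term: 16.6 × (-1) = -16.6
GC term: 0.41 × 57.447 = 23.553; length term: −500/47 = −10.638
Tm = 81.5 + (-16.6) + 23.553 − 10.638 = 77.815 → 77.8°C

77.8°C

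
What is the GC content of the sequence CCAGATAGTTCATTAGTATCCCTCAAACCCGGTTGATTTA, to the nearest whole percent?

Counting bases: T=13, C=10, A=11, G=6
G+C = 6 + 10 = 16 out of 40 bases
%GC = 16/40 × 100 = 40% ≈ 40%

40%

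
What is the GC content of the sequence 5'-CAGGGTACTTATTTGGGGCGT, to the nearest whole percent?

52%

Scanning the sequence gives T=7, A=3, C=3, G=8.
G+C = 8 + 3 = 11 out of 21 bases
%GC = 11/21 × 100 = 52.38% ≈ 52%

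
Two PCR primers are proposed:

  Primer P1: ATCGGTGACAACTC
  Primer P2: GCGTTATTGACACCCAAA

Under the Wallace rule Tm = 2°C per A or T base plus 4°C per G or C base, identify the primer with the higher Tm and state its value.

Primer P1: A+T=7, G+C=7 → Tm = 2(7)+4(7) = 42°C
Primer P2: A+T=10, G+C=8 → Tm = 2(10)+4(8) = 52°C
42°C vs 52°C → primer P2 is higher.

Primer P2, 52°C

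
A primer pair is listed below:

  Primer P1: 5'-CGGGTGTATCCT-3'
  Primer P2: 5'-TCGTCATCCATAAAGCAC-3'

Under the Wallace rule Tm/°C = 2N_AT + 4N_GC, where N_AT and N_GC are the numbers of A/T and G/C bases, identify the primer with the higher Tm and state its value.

Primer P1: A+T=5, G+C=7 → Tm = 2(5)+4(7) = 38°C
Primer P2: A+T=10, G+C=8 → Tm = 2(10)+4(8) = 52°C
38°C vs 52°C → primer P2 is higher.

Primer P2, 52°C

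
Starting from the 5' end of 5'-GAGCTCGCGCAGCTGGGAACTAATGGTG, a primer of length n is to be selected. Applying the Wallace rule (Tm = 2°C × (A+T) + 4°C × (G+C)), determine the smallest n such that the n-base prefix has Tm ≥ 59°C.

First 16 bases: GAGCTCGCGCAGCTGG → Tm = 56°C (< 59°C)
First 17 bases: GAGCTCGCGCAGCTGGG → Tm = 60°C (≥ 59°C)
Each additional base adds 2°C (A/T) or 4°C (G/C), so Tm is non-decreasing in n; n = 17 is the first length to reach 59°C.

n = 17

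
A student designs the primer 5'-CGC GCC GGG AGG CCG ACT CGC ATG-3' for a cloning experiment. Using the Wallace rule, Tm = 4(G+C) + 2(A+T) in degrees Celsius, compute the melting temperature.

Base counts: T=2, G=10, C=9, A=3
So N_AT = 5 and N_GC = 19.
Tm = 2(5) + 4(19) = 10 + 76 = 86°C

86°C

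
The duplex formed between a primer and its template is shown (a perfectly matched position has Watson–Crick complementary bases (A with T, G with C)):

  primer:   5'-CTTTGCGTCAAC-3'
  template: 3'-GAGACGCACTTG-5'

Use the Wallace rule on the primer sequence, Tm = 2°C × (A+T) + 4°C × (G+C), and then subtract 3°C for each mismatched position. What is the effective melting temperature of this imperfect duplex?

Primer base counts: A=2, T=4, G=2, C=4 → A+T=6, G+C=6
Perfect-match Tm = 2(6) + 4(6) = 12 + 24 = 36°C
Mismatches (positions where the bases are not complementary): 2 (at positions 3, 9)
Effective Tm = 36 − 2×3 = 36 − 6 = 30°C

30°C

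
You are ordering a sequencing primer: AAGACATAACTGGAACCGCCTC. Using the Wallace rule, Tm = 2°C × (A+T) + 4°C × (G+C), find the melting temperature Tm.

G=4, T=3, A=8, C=7
A+T = 11, G+C = 11
Tm = 2(11) + 4(11) = 22 + 44 = 66°C

66°C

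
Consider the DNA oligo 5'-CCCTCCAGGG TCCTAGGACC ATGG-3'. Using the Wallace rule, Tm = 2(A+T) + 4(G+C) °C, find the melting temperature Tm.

Base counts: T=4, C=9, A=4, G=7
A+T = 8, G+C = 16
Tm = 2×8 + 4×16 = 80°C

80°C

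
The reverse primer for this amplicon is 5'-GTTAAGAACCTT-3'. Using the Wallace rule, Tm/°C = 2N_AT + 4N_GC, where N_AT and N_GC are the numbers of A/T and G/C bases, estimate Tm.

32°C

Scanning the sequence gives A=4, T=4, C=2, G=2.
So N_AT = 8 and N_GC = 4.
Tm = 2×8 + 4×4 = 32°C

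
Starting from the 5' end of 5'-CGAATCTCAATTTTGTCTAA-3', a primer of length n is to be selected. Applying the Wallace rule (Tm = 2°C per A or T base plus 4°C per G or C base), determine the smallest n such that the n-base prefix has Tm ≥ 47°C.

n = 18

First 17 bases: CGAATCTCAATTTTGTC → Tm = 46°C (< 47°C)
First 18 bases: CGAATCTCAATTTTGTCT → Tm = 48°C (≥ 47°C)
Since every base adds ≥2°C, Tm only increases with n, so the threshold is first crossed at n = 18.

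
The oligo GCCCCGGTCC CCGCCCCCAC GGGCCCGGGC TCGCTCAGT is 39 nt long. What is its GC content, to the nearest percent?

85%

Scanning the sequence gives C=21, G=12, A=2, T=4.
G+C = 12 + 21 = 33 out of 39 bases
%GC = 33/39 × 100 = 84.62% ≈ 85%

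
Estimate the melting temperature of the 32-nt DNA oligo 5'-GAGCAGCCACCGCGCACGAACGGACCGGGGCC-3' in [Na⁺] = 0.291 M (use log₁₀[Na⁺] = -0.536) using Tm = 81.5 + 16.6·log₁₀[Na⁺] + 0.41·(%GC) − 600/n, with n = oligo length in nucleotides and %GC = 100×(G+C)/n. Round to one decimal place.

85.9°C

Length n = 32. A=7, G=12, C=13, T=0
G+C = 25, so %GC = 25/32 × 100 = 78.125%
Salt term: 16.6 × (-0.536) = -8.898
GC term: 0.41 × 78.125 = 32.031; length term: −600/32 = −18.75
Tm = 81.5 + (-8.898) + 32.031 − 18.75 = 85.883 → 85.9°C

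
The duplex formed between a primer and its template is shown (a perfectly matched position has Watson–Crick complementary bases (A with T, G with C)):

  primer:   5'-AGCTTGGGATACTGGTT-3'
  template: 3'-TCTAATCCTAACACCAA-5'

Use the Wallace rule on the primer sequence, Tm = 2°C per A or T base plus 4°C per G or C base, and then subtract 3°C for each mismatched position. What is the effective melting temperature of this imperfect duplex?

38°C

Primer base counts: A=3, T=6, G=6, C=2 → A+T=9, G+C=8
Perfect-match Tm = 2(9) + 4(8) = 18 + 32 = 50°C
Mismatches (positions where the bases are not complementary): 4 (at positions 3, 6, 11, 12)
Effective Tm = 50 − 4×3 = 50 − 12 = 38°C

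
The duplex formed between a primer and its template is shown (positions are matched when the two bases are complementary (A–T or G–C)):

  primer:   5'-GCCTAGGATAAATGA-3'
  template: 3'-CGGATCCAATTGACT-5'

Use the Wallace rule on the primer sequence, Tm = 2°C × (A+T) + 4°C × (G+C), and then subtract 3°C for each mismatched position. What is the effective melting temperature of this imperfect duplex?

Primer base counts: A=6, T=3, G=4, C=2 → A+T=9, G+C=6
Perfect-match Tm = 2(9) + 4(6) = 18 + 24 = 42°C
Mismatches (positions where the bases are not complementary): 2 (at positions 8, 12)
Effective Tm = 42 − 2×3 = 42 − 6 = 36°C

36°C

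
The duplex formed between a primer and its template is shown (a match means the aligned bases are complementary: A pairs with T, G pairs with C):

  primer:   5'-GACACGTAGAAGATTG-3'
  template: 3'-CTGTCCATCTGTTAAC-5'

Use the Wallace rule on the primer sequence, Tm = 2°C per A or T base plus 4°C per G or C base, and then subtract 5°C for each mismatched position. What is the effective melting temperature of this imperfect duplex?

Primer base counts: A=6, T=3, G=5, C=2 → A+T=9, G+C=7
Perfect-match Tm = 2(9) + 4(7) = 18 + 28 = 46°C
Mismatches (positions where the bases are not complementary): 3 (at positions 5, 11, 12)
Effective Tm = 46 − 3×5 = 46 − 15 = 31°C

31°C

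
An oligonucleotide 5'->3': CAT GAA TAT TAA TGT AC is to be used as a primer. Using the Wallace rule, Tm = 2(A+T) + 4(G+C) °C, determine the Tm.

Scanning the sequence gives C=2, G=2, T=6, A=7.
AT pairs contribute 13, GC pairs contribute 4.
Tm = 2×13 + 4×4 = 42°C

42°C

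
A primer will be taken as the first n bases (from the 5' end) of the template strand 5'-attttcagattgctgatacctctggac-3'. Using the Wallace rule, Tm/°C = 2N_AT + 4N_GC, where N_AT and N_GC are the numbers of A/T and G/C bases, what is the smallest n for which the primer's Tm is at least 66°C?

First 23 bases: ATTTTCAGATTGCTGATACCTCT → Tm = 62°C (< 66°C)
First 24 bases: ATTTTCAGATTGCTGATACCTCTG → Tm = 66°C (≥ 66°C)
Each additional base adds 2°C (A/T) or 4°C (G/C), so Tm is non-decreasing in n; n = 24 is the first length to reach 66°C.

n = 24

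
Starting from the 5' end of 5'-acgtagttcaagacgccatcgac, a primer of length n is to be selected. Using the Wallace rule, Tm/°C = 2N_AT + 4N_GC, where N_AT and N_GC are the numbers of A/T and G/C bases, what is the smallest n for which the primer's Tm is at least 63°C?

n = 21

First 20 bases: ACGTAGTTCAAGACGCCATC → Tm = 60°C (< 63°C)
First 21 bases: ACGTAGTTCAAGACGCCATCG → Tm = 64°C (≥ 63°C)
Since every base adds ≥2°C, Tm only increases with n, so the threshold is first crossed at n = 21.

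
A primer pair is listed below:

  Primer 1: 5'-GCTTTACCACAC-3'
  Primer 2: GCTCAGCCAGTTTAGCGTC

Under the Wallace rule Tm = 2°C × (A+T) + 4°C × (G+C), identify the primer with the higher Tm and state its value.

Primer 1: A+T=6, G+C=6 → Tm = 2(6)+4(6) = 36°C
Primer 2: A+T=8, G+C=11 → Tm = 2(8)+4(11) = 60°C
36°C vs 60°C → primer 2 is higher.

Primer 2, 60°C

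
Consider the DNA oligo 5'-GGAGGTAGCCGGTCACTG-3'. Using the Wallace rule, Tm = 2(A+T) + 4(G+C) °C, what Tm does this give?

60°C

T=3, G=8, A=3, C=4
AT pairs contribute 6, GC pairs contribute 12.
Tm = 2×6 + 4×12 = 60°C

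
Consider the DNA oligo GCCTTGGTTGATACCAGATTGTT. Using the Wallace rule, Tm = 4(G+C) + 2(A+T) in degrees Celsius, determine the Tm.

Scanning the sequence gives A=4, G=6, C=4, T=9.
A+T = 13, G+C = 10
Tm = 2×13 + 4×10 = 66°C

66°C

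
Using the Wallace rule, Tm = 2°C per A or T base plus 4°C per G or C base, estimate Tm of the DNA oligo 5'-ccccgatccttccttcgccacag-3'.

76°C

Scanning the sequence gives T=5, G=3, A=3, C=12.
AT pairs contribute 8, GC pairs contribute 15.
Tm = 4·15 + 2·8 = 60 + 16 = 76°C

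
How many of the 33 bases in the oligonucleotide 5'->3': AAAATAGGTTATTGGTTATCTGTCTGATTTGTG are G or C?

Counting bases: G=8, A=8, C=2, T=15
Total G or C: 8 + 2 = 10

10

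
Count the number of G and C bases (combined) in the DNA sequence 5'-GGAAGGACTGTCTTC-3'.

8

Counting bases: C=3, A=3, T=4, G=5
G+C = 5 + 3 = 8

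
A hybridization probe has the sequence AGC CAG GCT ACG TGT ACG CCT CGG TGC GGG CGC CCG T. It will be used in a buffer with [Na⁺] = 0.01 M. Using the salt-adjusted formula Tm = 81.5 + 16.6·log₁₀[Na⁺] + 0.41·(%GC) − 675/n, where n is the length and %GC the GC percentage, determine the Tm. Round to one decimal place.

Length n = 37. Scanning the sequence gives G=14, C=13, A=4, T=6.
G+C = 27, so %GC = 27/37 × 100 = 72.973%
Salt term: 16.6 × (-2) = -33.2
GC term: 0.41 × 72.973 = 29.919; length term: −675/37 = −18.243
Tm = 81.5 + (-33.2) + 29.919 − 18.243 = 59.976 → 60.0°C

60.0°C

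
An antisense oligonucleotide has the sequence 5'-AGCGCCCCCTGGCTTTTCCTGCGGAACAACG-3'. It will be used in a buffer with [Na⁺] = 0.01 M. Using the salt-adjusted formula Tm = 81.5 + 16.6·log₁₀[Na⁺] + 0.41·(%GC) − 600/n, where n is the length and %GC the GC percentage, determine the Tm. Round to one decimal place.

Length n = 31. Counting bases: T=6, A=5, G=8, C=12
G+C = 20, so %GC = 20/31 × 100 = 64.516%
Salt term: 16.6 × (-2) = -33.2
GC term: 0.41 × 64.516 = 26.452; length term: −600/31 = −19.355
Tm = 81.5 + (-33.2) + 26.452 − 19.355 = 55.397 → 55.4°C

55.4°C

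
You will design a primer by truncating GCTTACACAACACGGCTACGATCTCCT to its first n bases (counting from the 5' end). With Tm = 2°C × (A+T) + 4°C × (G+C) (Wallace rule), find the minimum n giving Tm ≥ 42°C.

n = 14

First 13 bases: GCTTACACAACAC → Tm = 38°C (< 42°C)
First 14 bases: GCTTACACAACACG → Tm = 42°C (≥ 42°C)
Each additional base adds 2°C (A/T) or 4°C (G/C), so Tm is non-decreasing in n; n = 14 is the first length to reach 42°C.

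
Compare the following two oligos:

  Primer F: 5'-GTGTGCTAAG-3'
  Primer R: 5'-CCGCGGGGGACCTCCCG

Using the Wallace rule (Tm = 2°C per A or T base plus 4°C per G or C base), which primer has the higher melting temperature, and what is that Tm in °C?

Primer R, 64°C

Primer F: A+T=5, G+C=5 → Tm = 2(5)+4(5) = 30°C
Primer R: A+T=2, G+C=15 → Tm = 2(2)+4(15) = 64°C
30°C vs 64°C → primer R is higher.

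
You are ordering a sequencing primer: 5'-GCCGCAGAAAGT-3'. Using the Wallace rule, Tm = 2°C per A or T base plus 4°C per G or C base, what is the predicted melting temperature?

Scanning the sequence gives G=4, C=3, A=4, T=1.
A+T = 5, G+C = 7
Tm = 4·7 + 2·5 = 28 + 10 = 38°C

38°C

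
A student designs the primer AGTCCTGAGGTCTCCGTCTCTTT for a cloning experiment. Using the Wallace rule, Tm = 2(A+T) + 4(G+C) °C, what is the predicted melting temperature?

70°C

Counting bases: T=9, C=7, G=5, A=2
A+T = 11, G+C = 12
Tm = 2×11 + 4×12 = 70°C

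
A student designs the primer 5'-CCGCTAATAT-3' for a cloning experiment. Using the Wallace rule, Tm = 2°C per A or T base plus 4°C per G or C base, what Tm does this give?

Counting bases: C=3, G=1, T=3, A=3
So N_AT = 6 and N_GC = 4.
Tm = 2×6 + 4×4 = 28°C

28°C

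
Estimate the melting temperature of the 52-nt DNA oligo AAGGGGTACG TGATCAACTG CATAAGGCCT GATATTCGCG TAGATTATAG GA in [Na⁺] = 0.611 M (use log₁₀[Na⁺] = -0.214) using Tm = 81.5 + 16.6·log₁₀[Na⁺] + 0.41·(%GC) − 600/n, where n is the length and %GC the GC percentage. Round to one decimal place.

Length n = 52. G=15, C=8, T=13, A=16
G+C = 23, so %GC = 23/52 × 100 = 44.231%
Salt term: 16.6 × (-0.214) = -3.552
GC term: 0.41 × 44.231 = 18.135; length term: −600/52 = −11.538
Tm = 81.5 + (-3.552) + 18.135 − 11.538 = 84.545 → 84.5°C

84.5°C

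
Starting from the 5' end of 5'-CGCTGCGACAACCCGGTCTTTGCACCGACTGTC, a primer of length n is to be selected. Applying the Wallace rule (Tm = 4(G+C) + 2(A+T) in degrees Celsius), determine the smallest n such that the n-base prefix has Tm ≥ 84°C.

n = 26

First 25 bases: CGCTGCGACAACCCGGTCTTTGCAC → Tm = 82°C (< 84°C)
First 26 bases: CGCTGCGACAACCCGGTCTTTGCACC → Tm = 86°C (≥ 84°C)
Since every base adds ≥2°C, Tm only increases with n, so the threshold is first crossed at n = 26.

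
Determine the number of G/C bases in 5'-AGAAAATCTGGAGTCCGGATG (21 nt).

G=7, A=7, C=3, T=4
G+C = 7 + 3 = 10

10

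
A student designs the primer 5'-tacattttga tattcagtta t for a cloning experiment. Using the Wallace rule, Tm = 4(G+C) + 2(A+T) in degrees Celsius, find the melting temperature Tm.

C=2, G=2, T=11, A=6
So N_AT = 17 and N_GC = 4.
Tm = 4·4 + 2·17 = 16 + 34 = 50°C

50°C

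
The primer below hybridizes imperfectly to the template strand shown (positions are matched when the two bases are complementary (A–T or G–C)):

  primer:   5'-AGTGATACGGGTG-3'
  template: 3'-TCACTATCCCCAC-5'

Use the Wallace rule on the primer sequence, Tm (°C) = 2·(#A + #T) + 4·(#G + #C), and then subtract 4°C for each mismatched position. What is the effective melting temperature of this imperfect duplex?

36°C

Primer base counts: A=3, T=3, G=6, C=1 → A+T=6, G+C=7
Perfect-match Tm = 2(6) + 4(7) = 12 + 28 = 40°C
Mismatches (positions where the bases are not complementary): 1 (at position 8)
Effective Tm = 40 − 1×4 = 40 − 4 = 36°C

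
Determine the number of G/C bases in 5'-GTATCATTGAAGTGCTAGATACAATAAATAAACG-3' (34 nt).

Scanning the sequence gives T=9, G=6, C=4, A=15.
G+C = 6 + 4 = 10

10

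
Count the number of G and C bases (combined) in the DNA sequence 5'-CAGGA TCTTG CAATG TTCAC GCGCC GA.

15

Counting bases: C=8, T=6, G=7, A=6
Total G or C: 7 + 8 = 15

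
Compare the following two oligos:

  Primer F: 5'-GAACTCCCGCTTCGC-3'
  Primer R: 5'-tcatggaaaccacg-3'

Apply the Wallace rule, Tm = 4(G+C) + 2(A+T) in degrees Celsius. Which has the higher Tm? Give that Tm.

Primer F: A+T=5, G+C=10 → Tm = 2(5)+4(10) = 50°C
Primer R: A+T=7, G+C=7 → Tm = 2(7)+4(7) = 42°C
50°C vs 42°C → primer F is higher.

Primer F, 50°C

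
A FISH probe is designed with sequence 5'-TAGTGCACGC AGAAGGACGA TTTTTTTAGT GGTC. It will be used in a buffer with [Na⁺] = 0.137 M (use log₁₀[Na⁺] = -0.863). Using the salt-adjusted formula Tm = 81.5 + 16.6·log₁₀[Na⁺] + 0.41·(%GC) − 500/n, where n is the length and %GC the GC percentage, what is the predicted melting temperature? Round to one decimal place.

70.6°C

Length n = 34. Base counts: A=8, T=11, G=10, C=5
G+C = 15, so %GC = 15/34 × 100 = 44.118%
Salt term: 16.6 × (-0.863) = -14.326
GC term: 0.41 × 44.118 = 18.088; length term: −500/34 = −14.706
Tm = 81.5 + (-14.326) + 18.088 − 14.706 = 70.556 → 70.6°C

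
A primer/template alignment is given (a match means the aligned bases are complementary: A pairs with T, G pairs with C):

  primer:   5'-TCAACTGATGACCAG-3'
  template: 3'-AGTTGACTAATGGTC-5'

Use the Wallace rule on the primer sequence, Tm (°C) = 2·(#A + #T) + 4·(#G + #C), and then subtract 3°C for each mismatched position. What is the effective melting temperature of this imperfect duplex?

41°C

Primer base counts: A=5, T=3, G=3, C=4 → A+T=8, G+C=7
Perfect-match Tm = 2(8) + 4(7) = 16 + 28 = 44°C
Mismatches (positions where the bases are not complementary): 1 (at position 10)
Effective Tm = 44 − 1×3 = 44 − 3 = 41°C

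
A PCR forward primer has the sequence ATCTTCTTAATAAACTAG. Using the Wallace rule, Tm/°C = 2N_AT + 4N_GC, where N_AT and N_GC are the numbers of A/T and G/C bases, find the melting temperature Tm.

Counting bases: C=3, A=7, G=1, T=7
A+T = 14, G+C = 4
Tm = 2×14 + 4×4 = 44°C

44°C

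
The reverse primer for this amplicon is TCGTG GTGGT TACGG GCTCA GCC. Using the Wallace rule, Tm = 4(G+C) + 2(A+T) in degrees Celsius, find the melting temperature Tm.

Counting bases: C=6, A=2, T=6, G=9
So N_AT = 8 and N_GC = 15.
Tm = 4·15 + 2·8 = 60 + 16 = 76°C

76°C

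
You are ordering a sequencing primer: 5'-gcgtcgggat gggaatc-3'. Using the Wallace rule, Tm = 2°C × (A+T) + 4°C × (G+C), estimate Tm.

56°C

Scanning the sequence gives G=8, C=3, A=3, T=3.
So N_AT = 6 and N_GC = 11.
Tm = 4·11 + 2·6 = 44 + 12 = 56°C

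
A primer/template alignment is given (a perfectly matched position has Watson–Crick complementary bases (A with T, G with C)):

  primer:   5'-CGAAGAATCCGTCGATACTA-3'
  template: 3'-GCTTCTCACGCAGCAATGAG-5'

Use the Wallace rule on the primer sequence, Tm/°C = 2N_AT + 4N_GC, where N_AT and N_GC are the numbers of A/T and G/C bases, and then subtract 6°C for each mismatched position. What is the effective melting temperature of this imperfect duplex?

Primer base counts: A=7, T=4, G=4, C=5 → A+T=11, G+C=9
Perfect-match Tm = 2(11) + 4(9) = 22 + 36 = 58°C
Mismatches (positions where the bases are not complementary): 4 (at positions 7, 9, 15, 20)
Effective Tm = 58 − 4×6 = 58 − 24 = 34°C

34°C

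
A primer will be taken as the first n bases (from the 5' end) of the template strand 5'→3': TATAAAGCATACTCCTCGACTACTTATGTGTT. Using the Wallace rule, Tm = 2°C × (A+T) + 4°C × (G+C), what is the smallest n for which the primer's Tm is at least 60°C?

n = 22

First 21 bases: TATAAAGCATACTCCTCGACT → Tm = 58°C (< 60°C)
First 22 bases: TATAAAGCATACTCCTCGACTA → Tm = 60°C (≥ 60°C)
Since every base adds ≥2°C, Tm only increases with n, so the threshold is first crossed at n = 22.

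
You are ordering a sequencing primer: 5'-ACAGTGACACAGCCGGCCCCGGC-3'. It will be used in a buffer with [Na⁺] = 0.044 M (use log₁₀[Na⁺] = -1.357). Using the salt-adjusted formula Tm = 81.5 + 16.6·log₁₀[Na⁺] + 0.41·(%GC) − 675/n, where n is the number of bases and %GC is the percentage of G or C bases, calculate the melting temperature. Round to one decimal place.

59.9°C

Length n = 23. A=5, C=10, G=7, T=1
G+C = 17, so %GC = 17/23 × 100 = 73.913%
Salt term: 16.6 × (-1.357) = -22.526
GC term: 0.41 × 73.913 = 30.304; length term: −675/23 = −29.348
Tm = 81.5 + (-22.526) + 30.304 − 29.348 = 59.93 → 59.9°C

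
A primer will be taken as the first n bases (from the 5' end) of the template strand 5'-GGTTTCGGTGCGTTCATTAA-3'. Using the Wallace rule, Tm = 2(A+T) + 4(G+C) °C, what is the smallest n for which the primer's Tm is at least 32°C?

n = 10

First 9 bases: GGTTTCGGT → Tm = 28°C (< 32°C)
First 10 bases: GGTTTCGGTG → Tm = 32°C (≥ 32°C)
Each additional base adds 2°C (A/T) or 4°C (G/C), so Tm is non-decreasing in n; n = 10 is the first length to reach 32°C.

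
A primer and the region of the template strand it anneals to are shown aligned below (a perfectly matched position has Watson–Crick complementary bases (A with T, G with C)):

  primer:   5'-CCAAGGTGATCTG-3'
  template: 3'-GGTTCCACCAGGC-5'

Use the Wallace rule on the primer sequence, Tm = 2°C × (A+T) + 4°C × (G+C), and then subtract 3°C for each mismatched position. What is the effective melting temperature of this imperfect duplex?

Primer base counts: A=3, T=3, G=4, C=3 → A+T=6, G+C=7
Perfect-match Tm = 2(6) + 4(7) = 12 + 28 = 40°C
Mismatches (positions where the bases are not complementary): 2 (at positions 9, 12)
Effective Tm = 40 − 2×3 = 40 − 6 = 34°C

34°C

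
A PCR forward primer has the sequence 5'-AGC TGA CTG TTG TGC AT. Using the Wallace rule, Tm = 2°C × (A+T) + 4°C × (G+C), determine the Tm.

Counting bases: T=6, A=3, C=3, G=5
A+T = 9, G+C = 8
Tm = 2(9) + 4(8) = 18 + 32 = 50°C

50°C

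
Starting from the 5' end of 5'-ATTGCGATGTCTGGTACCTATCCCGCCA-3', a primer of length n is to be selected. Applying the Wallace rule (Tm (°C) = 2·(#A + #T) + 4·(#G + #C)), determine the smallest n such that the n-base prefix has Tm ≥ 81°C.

n = 27

First 26 bases: ATTGCGATGTCTGGTACCTATCCCGC → Tm = 80°C (< 81°C)
First 27 bases: ATTGCGATGTCTGGTACCTATCCCGCC → Tm = 84°C (≥ 81°C)
Since every base adds ≥2°C, Tm only increases with n, so the threshold is first crossed at n = 27.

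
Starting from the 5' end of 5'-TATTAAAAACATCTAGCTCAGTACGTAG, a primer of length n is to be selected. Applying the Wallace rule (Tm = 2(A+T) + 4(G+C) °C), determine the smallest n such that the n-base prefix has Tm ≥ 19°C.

First 9 bases: TATTAAAAA → Tm = 18°C (< 19°C)
First 10 bases: TATTAAAAAC → Tm = 22°C (≥ 19°C)
Each additional base adds 2°C (A/T) or 4°C (G/C), so Tm is non-decreasing in n; n = 10 is the first length to reach 19°C.

n = 10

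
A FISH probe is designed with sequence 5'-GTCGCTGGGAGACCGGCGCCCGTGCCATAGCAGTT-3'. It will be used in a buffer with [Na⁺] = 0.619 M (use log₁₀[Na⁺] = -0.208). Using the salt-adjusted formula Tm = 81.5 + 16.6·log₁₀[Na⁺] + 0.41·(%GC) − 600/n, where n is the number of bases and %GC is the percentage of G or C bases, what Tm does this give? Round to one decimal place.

89.0°C

Length n = 35. Counting bases: T=6, C=11, G=13, A=5
G+C = 24, so %GC = 24/35 × 100 = 68.571%
Salt term: 16.6 × (-0.208) = -3.453
GC term: 0.41 × 68.571 = 28.114; length term: −600/35 = −17.143
Tm = 81.5 + (-3.453) + 28.114 − 17.143 = 89.018 → 89.0°C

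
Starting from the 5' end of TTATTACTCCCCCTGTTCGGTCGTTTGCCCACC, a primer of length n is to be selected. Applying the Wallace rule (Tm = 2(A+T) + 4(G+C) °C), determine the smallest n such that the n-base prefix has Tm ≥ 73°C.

First 24 bases: TTATTACTCCCCCTGTTCGGTCGT → Tm = 72°C (< 73°C)
First 25 bases: TTATTACTCCCCCTGTTCGGTCGTT → Tm = 74°C (≥ 73°C)
Since every base adds ≥2°C, Tm only increases with n, so the threshold is first crossed at n = 25.

n = 25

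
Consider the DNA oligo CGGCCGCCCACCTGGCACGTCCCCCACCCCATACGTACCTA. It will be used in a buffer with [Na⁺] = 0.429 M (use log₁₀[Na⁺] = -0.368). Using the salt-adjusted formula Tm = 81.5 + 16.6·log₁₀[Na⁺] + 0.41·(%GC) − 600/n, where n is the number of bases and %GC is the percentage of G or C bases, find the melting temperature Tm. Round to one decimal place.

89.8°C

Length n = 41. Scanning the sequence gives C=22, T=5, A=7, G=7.
G+C = 29, so %GC = 29/41 × 100 = 70.732%
Salt term: 16.6 × (-0.368) = -6.109
GC term: 0.41 × 70.732 = 29; length term: −600/41 = −14.634
Tm = 81.5 + (-6.109) + 29 − 14.634 = 89.757 → 89.8°C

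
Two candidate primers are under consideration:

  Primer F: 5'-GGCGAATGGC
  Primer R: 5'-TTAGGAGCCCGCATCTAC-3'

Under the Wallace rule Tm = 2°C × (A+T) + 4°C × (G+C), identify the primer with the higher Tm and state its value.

Primer F: A+T=3, G+C=7 → Tm = 2(3)+4(7) = 34°C
Primer R: A+T=8, G+C=10 → Tm = 2(8)+4(10) = 56°C
34°C vs 56°C → primer R is higher.

Primer R, 56°C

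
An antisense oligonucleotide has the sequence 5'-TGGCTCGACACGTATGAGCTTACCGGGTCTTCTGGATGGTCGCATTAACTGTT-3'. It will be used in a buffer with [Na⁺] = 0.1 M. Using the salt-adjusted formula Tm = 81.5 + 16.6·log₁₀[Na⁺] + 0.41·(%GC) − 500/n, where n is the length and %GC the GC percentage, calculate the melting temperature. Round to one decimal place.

Length n = 53. Scanning the sequence gives C=12, T=17, G=15, A=9.
G+C = 27, so %GC = 27/53 × 100 = 50.943%
Salt term: 16.6 × (-1) = -16.6
GC term: 0.41 × 50.943 = 20.887; length term: −500/53 = −9.434
Tm = 81.5 + (-16.6) + 20.887 − 9.434 = 76.353 → 76.4°C

76.4°C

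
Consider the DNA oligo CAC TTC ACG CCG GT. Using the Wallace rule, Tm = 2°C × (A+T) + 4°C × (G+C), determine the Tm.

Scanning the sequence gives G=3, T=3, C=6, A=2.
So N_AT = 5 and N_GC = 9.
Tm = 2(5) + 4(9) = 10 + 36 = 46°C

46°C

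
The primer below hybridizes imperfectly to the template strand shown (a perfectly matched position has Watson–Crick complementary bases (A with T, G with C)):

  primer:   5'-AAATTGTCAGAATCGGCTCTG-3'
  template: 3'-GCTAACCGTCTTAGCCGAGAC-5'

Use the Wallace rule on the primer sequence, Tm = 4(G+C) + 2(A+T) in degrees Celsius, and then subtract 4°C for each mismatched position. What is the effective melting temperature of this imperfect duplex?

Primer base counts: A=6, T=6, G=5, C=4 → A+T=12, G+C=9
Perfect-match Tm = 2(12) + 4(9) = 24 + 36 = 60°C
Mismatches (positions where the bases are not complementary): 3 (at positions 1, 2, 7)
Effective Tm = 60 − 3×4 = 60 − 12 = 48°C

48°C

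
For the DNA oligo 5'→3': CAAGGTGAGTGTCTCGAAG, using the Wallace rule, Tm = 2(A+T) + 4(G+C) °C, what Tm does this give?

Scanning the sequence gives T=4, C=3, G=7, A=5.
AT pairs contribute 9, GC pairs contribute 10.
Tm = 2(9) + 4(10) = 18 + 40 = 58°C

58°C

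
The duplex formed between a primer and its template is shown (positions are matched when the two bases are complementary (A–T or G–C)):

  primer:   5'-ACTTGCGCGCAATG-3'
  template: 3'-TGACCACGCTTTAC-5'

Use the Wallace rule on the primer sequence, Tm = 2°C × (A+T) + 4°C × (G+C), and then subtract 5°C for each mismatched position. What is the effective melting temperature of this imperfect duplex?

29°C

Primer base counts: A=3, T=3, G=4, C=4 → A+T=6, G+C=8
Perfect-match Tm = 2(6) + 4(8) = 12 + 32 = 44°C
Mismatches (positions where the bases are not complementary): 3 (at positions 4, 6, 10)
Effective Tm = 44 − 3×5 = 44 − 15 = 29°C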